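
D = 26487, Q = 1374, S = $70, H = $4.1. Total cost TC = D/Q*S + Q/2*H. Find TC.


TC = 26487/1374 * 70 + 1374/2 * 4.1

$4166.11


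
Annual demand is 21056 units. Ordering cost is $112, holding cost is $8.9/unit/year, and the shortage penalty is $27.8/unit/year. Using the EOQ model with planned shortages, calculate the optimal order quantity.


Formula: EOQ* = sqrt(2DS/H) * sqrt((H+P)/P)
Base EOQ = sqrt(2*21056*112/8.9) = 727.98 units
Correction = sqrt((8.9+27.8)/27.8) = 1.14898
EOQ* = 727.98 * 1.14898 = 836.4 units

836.4 units


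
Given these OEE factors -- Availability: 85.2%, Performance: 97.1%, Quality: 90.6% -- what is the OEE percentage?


Formula: OEE = Availability * Performance * Quality / 10000
A * P = 85.2% * 97.1% / 100 = 82.73%
OEE = 82.73% * 90.6% / 100 = 75.0%

75.0%


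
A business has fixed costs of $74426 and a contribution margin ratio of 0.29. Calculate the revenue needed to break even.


Formula: BER = Fixed Costs / Contribution Margin Ratio
BER = $74426 / 0.29
BER = $256641.38 (to the nearest cent)

$256641.38


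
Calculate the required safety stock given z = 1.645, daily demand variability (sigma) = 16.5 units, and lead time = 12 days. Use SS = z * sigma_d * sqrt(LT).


Formula: SS = z * sigma_d * sqrt(LT)
sqrt(LT) = sqrt(12) = 3.4641
SS = 1.645 * 16.5 * 3.4641
SS = 94.0 units

94.0 units


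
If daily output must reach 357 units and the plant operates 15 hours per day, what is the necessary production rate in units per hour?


Formula: Production Rate = Daily Demand / Available Hours
Rate = 357 units/day / 15 hours/day
Rate = 23.8 units/hour

23.8 units/hour


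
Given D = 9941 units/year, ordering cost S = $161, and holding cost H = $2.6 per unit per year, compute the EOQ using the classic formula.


Formula: EOQ = sqrt(2 * D * S / H)
Numerator: 2 * 9941 * 161 = 3201002
2DS/H = 3201002 / 2.6 = 1231154.6
EOQ = sqrt(1231154.6) = 1109.6 units

1109.6 units


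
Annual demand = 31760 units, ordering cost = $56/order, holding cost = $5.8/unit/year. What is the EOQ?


Formula: EOQ = sqrt(2 * D * S / H)
Numerator: 2 * 31760 * 56 = 3557120
2DS/H = 3557120 / 5.8 = 613296.6
EOQ = sqrt(613296.6) = 783.1 units

783.1 units


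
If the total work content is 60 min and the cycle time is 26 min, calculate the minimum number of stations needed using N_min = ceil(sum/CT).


Formula: N_min = ceil(Sum of Task Times / Cycle Time)
N_min = ceil(60 min / 26 min) = ceil(2.3077)
N_min = 3 stations

3


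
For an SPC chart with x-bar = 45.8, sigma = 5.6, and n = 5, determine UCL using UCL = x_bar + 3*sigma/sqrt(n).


UCL = 45.8 + 3 * 5.6 / sqrt(5)

53.31


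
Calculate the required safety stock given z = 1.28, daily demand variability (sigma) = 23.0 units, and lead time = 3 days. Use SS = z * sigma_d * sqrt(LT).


Formula: SS = z * sigma_d * sqrt(LT)
sqrt(LT) = sqrt(3) = 1.7321
SS = 1.28 * 23.0 * 1.7321
SS = 51.0 units

51.0 units


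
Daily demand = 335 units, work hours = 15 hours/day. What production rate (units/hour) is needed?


Formula: Production Rate = Daily Demand / Available Hours
Rate = 335 units/day / 15 hours/day
Rate = 22.3 units/hour

22.3 units/hour


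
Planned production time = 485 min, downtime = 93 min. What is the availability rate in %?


Formula: Availability = (Planned Time - Downtime) / Planned Time * 100
Uptime = 485 - 93 = 392 min
Availability = 392 / 485 * 100 = 80.8%

80.8%


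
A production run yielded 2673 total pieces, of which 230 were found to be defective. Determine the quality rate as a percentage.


Formula: Quality Rate = Good Pieces / Total Pieces * 100
Good pieces = 2673 - 230 = 2443
QR = 2443 / 2673 * 100 = 91.4%

91.4%


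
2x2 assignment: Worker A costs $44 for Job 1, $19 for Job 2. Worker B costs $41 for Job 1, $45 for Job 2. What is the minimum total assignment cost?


Option 1: A->1 + B->2 = $44 + $45 = $89
Option 2: A->2 + B->1 = $19 + $41 = $60
Min cost = min($89, $60) = $60

$60


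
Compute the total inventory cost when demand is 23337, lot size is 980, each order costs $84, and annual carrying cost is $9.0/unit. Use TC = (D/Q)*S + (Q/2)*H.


TC = 23337/980 * 84 + 980/2 * 9.0

$6410.31


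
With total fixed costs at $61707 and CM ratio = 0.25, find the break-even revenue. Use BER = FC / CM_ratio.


Formula: BER = Fixed Costs / Contribution Margin Ratio
BER = $61707 / 0.25
BER = $246828.00 (to the nearest cent)

$246828.00


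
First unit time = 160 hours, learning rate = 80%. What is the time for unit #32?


Formula: T_n = T_1 * (learning_rate)^(log2(n)) where learning_rate = rate/100
Doublings = log2(32) = 5
T_n = 160 * 0.8^5
T_n = 160 * 0.3277 = 52.4 hours

52.4 hours


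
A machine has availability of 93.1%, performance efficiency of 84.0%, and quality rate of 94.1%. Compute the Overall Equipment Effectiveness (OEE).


Formula: OEE = Availability * Performance * Quality / 10000
A * P = 93.1% * 84.0% / 100 = 78.2%
OEE = 78.2% * 94.1% / 100 = 73.6%

73.6%


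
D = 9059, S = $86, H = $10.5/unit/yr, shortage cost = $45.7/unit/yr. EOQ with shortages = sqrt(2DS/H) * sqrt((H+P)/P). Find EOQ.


Formula: EOQ* = sqrt(2DS/H) * sqrt((H+P)/P)
Base EOQ = sqrt(2*9059*86/10.5) = 385.22 units
Correction = sqrt((10.5+45.7)/45.7) = 1.10895
EOQ* = 385.22 * 1.10895 = 427.2 units

427.2 units


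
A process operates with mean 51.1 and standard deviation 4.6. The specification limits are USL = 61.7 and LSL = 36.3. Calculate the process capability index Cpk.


Cpu = (61.7 - 51.1) / (3 * 4.6) = 0.77
Cpl = (51.1 - 36.3) / (3 * 4.6) = 1.07
Cpk = min(0.77, 1.07) = 0.77

0.77


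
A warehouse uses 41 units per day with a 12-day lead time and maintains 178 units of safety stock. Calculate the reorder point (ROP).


Formula: ROP = (Daily Demand * Lead Time) + Safety Stock
Demand during lead time = 41 * 12 = 492 units
ROP = 492 + 178 = 670 units

670 units


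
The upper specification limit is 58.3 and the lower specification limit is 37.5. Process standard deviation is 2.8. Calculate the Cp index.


Cp = (58.3 - 37.5) / (6 * 2.8)

1.24


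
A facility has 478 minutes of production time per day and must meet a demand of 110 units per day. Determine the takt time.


Formula: Takt Time = Available Production Time / Customer Demand
Takt = 478 min/day / 110 units/day
Takt = 4.35 min/unit

4.35 min/unit


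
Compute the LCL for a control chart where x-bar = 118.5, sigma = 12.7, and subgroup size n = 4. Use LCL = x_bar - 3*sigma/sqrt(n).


LCL = 118.5 - 3 * 12.7 / sqrt(4)

99.45


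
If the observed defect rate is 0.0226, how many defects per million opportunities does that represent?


DPMO = defect_rate * 1000000 = 0.0226 * 1000000

22600


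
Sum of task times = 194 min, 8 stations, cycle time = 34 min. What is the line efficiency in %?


Formula: Efficiency = Sum of Task Times / (N_stations * CT) * 100
Total station capacity = 8 stations * 34 min = 272 min
Efficiency = 194 / 272 * 100 = 71.3%

71.3%


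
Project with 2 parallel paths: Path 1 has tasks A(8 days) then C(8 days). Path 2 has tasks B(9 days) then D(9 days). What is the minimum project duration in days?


Path 1 = 8 + 8 = 16 days
Path 2 = 9 + 9 = 18 days
Duration = max(16, 18) = 18 days

18 days


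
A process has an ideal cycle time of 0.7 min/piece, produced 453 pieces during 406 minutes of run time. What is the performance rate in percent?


Formula: Performance = (Ideal CT * Total Count) / Run Time * 100
Ideal output time = 0.7 * 453 = 317.1 min
Performance = 317.1 / 406 * 100 = 78.1%

78.1%


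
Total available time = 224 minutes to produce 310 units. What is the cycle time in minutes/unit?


Formula: CT = Available Time / Number of Units
CT = 224 min / 310 units
CT = 0.72 min/unit

0.72 min/unit


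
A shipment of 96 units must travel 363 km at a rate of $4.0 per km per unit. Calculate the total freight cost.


TC = dist * cost * units = 363 * 4.0 * 96 = $139392.00

$139392.00


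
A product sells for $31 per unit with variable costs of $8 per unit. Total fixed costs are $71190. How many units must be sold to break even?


Formula: BEQ = Fixed Costs / (Price - Variable Cost)
Contribution margin = $31 - $8 = $23/unit
BEQ = ceil($71190 / $23/unit) = ceil(3095.22) = 3096 units

3096 units


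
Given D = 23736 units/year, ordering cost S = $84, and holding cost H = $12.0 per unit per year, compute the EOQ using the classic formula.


Formula: EOQ = sqrt(2 * D * S / H)
Numerator: 2 * 23736 * 84 = 3987648
2DS/H = 3987648 / 12.0 = 332304.0
EOQ = sqrt(332304.0) = 576.5 units

576.5 units


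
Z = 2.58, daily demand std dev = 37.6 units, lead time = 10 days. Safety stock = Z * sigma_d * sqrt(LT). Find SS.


Formula: SS = z * sigma_d * sqrt(LT)
sqrt(LT) = sqrt(10) = 3.1623
SS = 2.58 * 37.6 * 3.1623
SS = 306.8 units

306.8 units


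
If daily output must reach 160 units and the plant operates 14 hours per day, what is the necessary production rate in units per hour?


Formula: Production Rate = Daily Demand / Available Hours
Rate = 160 units/day / 14 hours/day
Rate = 11.4 units/hour

11.4 units/hour


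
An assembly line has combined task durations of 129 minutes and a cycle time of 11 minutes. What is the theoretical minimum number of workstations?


Formula: N_min = ceil(Sum of Task Times / Cycle Time)
N_min = ceil(129 min / 11 min) = ceil(11.7273)
N_min = 12 stations

12


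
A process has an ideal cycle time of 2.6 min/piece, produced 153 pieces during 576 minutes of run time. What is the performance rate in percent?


Formula: Performance = (Ideal CT * Total Count) / Run Time * 100
Ideal output time = 2.6 * 153 = 397.8 min
Performance = 397.8 / 576 * 100 = 69.1%

69.1%


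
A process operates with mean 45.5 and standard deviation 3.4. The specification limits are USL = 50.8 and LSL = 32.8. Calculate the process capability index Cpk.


Cpu = (50.8 - 45.5) / (3 * 3.4) = 0.52
Cpl = (45.5 - 32.8) / (3 * 3.4) = 1.25
Cpk = min(0.52, 1.25) = 0.52

0.52


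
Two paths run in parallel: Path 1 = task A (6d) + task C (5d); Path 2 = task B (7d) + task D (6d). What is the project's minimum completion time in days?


Path 1 = 6 + 5 = 11 days
Path 2 = 7 + 6 = 13 days
Duration = max(11, 13) = 13 days

13 days


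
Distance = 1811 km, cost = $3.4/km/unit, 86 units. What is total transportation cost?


TC = dist * cost * units = 1811 * 3.4 * 86 = $529536.40

$529536.40


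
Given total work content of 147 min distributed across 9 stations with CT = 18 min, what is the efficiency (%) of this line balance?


Formula: Efficiency = Sum of Task Times / (N_stations * CT) * 100
Total station capacity = 9 stations * 18 min = 162 min
Efficiency = 147 / 162 * 100 = 90.7%

90.7%


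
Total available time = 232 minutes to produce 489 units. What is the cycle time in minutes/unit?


Formula: CT = Available Time / Number of Units
CT = 232 min / 489 units
CT = 0.47 min/unit

0.47 min/unit


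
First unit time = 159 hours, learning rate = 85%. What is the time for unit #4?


Formula: T_n = T_1 * (learning_rate)^(log2(n)) where learning_rate = rate/100
Doublings = log2(4) = 2
T_n = 159 * 0.85^2
T_n = 159 * 0.7225 = 114.9 hours

114.9 hours


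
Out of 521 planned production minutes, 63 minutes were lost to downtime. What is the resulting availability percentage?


Formula: Availability = (Planned Time - Downtime) / Planned Time * 100
Uptime = 521 - 63 = 458 min
Availability = 458 / 521 * 100 = 87.9%

87.9%


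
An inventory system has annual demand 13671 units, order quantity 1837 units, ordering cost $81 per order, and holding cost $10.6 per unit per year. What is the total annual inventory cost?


TC = 13671/1837 * 81 + 1837/2 * 10.6

$10338.90


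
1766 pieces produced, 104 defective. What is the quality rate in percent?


Formula: Quality Rate = Good Pieces / Total Pieces * 100
Good pieces = 1766 - 104 = 1662
QR = 1662 / 1766 * 100 = 94.1%

94.1%


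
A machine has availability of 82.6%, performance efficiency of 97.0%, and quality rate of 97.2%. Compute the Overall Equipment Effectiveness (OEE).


Formula: OEE = Availability * Performance * Quality / 10000
A * P = 82.6% * 97.0% / 100 = 80.12%
OEE = 80.12% * 97.2% / 100 = 77.9%

77.9%


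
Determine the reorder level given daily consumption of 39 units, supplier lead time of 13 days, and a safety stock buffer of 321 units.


Formula: ROP = (Daily Demand * Lead Time) + Safety Stock
Demand during lead time = 39 * 13 = 507 units
ROP = 507 + 321 = 828 units

828 units


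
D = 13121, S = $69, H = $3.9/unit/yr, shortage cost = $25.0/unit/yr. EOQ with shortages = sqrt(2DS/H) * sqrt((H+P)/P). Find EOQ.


Formula: EOQ* = sqrt(2DS/H) * sqrt((H+P)/P)
Base EOQ = sqrt(2*13121*69/3.9) = 681.38 units
Correction = sqrt((3.9+25.0)/25.0) = 1.07517
EOQ* = 681.38 * 1.07517 = 732.6 units

732.6 units


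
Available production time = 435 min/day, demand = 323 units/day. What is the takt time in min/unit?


Formula: Takt Time = Available Production Time / Customer Demand
Takt = 435 min/day / 323 units/day
Takt = 1.35 min/unit

1.35 min/unit


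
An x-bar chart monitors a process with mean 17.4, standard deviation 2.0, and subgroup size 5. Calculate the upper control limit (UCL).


UCL = 17.4 + 3 * 2.0 / sqrt(5)

20.08


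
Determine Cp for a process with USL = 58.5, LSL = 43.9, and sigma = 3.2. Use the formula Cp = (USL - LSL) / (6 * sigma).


Cp = (58.5 - 43.9) / (6 * 3.2)

0.76


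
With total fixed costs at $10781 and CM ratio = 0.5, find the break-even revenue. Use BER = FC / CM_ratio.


Formula: BER = Fixed Costs / Contribution Margin Ratio
BER = $10781 / 0.5
BER = $21562.00 (to the nearest cent)

$21562.00


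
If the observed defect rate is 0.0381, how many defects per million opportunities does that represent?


DPMO = defect_rate * 1000000 = 0.0381 * 1000000

38100


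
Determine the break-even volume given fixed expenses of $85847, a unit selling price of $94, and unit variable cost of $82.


Formula: BEQ = Fixed Costs / (Price - Variable Cost)
Contribution margin = $94 - $82 = $12/unit
BEQ = ceil($85847 / $12/unit) = ceil(7153.92) = 7154 units

7154 units


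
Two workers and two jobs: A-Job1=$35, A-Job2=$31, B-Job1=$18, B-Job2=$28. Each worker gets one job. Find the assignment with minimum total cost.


Option 1: A->1 + B->2 = $35 + $28 = $63
Option 2: A->2 + B->1 = $31 + $18 = $49
Min cost = min($63, $49) = $49

$49


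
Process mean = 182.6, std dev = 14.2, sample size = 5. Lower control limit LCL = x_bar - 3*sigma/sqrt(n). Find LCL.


LCL = 182.6 - 3 * 14.2 / sqrt(5)

163.55


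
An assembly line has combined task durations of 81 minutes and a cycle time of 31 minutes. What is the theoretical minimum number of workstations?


Formula: N_min = ceil(Sum of Task Times / Cycle Time)
N_min = ceil(81 min / 31 min) = ceil(2.6129)
N_min = 3 stations

3


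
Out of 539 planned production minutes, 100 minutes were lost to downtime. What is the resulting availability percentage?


Formula: Availability = (Planned Time - Downtime) / Planned Time * 100
Uptime = 539 - 100 = 439 min
Availability = 439 / 539 * 100 = 81.4%

81.4%


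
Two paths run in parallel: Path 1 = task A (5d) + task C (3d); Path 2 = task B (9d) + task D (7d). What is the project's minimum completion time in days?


Path 1 = 5 + 3 = 8 days
Path 2 = 9 + 7 = 16 days
Duration = max(8, 16) = 16 days

16 days


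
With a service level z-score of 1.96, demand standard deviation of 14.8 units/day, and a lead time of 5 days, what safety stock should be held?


Formula: SS = z * sigma_d * sqrt(LT)
sqrt(LT) = sqrt(5) = 2.2361
SS = 1.96 * 14.8 * 2.2361
SS = 64.9 units

64.9 units


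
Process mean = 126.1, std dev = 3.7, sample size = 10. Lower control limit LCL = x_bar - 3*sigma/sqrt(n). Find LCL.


LCL = 126.1 - 3 * 3.7 / sqrt(10)

122.59


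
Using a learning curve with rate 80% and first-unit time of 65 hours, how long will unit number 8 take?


Formula: T_n = T_1 * (learning_rate)^(log2(n)) where learning_rate = rate/100
Doublings = log2(8) = 3
T_n = 65 * 0.8^3
T_n = 65 * 0.512 = 33.3 hours

33.3 hours


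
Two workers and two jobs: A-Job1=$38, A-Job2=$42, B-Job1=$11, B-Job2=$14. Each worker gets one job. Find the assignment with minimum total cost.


Option 1: A->1 + B->2 = $38 + $14 = $52
Option 2: A->2 + B->1 = $42 + $11 = $53
Min cost = min($52, $53) = $52

$52


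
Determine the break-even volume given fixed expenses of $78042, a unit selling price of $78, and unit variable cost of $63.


Formula: BEQ = Fixed Costs / (Price - Variable Cost)
Contribution margin = $78 - $63 = $15/unit
BEQ = ceil($78042 / $15/unit) = ceil(5202.8) = 5203 units

5203 units


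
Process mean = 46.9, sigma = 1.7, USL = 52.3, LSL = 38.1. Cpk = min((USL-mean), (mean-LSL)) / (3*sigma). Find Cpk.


Cpu = (52.3 - 46.9) / (3 * 1.7) = 1.06
Cpl = (46.9 - 38.1) / (3 * 1.7) = 1.73
Cpk = min(1.06, 1.73) = 1.06

1.06


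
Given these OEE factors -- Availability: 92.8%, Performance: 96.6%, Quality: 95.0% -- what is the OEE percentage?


Formula: OEE = Availability * Performance * Quality / 10000
A * P = 92.8% * 96.6% / 100 = 89.64%
OEE = 89.64% * 95.0% / 100 = 85.2%

85.2%


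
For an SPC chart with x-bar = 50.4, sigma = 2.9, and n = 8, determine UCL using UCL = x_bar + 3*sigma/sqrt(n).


UCL = 50.4 + 3 * 2.9 / sqrt(8)

53.48


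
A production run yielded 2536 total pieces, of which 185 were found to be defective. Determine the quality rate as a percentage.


Formula: Quality Rate = Good Pieces / Total Pieces * 100
Good pieces = 2536 - 185 = 2351
QR = 2351 / 2536 * 100 = 92.7%

92.7%


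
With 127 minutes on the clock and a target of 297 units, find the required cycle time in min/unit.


Formula: CT = Available Time / Number of Units
CT = 127 min / 297 units
CT = 0.43 min/unit

0.43 min/unit


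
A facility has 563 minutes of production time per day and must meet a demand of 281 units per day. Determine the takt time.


Formula: Takt Time = Available Production Time / Customer Demand
Takt = 563 min/day / 281 units/day
Takt = 2.0 min/unit

2.0 min/unit


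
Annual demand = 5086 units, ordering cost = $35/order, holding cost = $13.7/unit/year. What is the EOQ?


Formula: EOQ = sqrt(2 * D * S / H)
Numerator: 2 * 5086 * 35 = 356020
2DS/H = 356020 / 13.7 = 25986.9
EOQ = sqrt(25986.9) = 161.2 units

161.2 units


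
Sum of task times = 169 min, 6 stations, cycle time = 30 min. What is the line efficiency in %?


Formula: Efficiency = Sum of Task Times / (N_stations * CT) * 100
Total station capacity = 6 stations * 30 min = 180 min
Efficiency = 169 / 180 * 100 = 93.9%

93.9%


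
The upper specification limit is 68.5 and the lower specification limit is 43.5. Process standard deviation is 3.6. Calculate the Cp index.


Cp = (68.5 - 43.5) / (6 * 3.6)

1.16


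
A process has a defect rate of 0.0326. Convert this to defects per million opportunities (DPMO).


DPMO = defect_rate * 1000000 = 0.0326 * 1000000

32600


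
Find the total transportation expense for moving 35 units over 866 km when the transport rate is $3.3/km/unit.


TC = dist * cost * units = 866 * 3.3 * 35 = $100023.00

$100023.00


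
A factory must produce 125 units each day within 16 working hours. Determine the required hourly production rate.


Formula: Production Rate = Daily Demand / Available Hours
Rate = 125 units/day / 16 hours/day
Rate = 7.8 units/hour

7.8 units/hour


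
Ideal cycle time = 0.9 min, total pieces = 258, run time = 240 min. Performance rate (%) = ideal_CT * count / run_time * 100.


Formula: Performance = (Ideal CT * Total Count) / Run Time * 100
Ideal output time = 0.9 * 258 = 232.2 min
Performance = 232.2 / 240 * 100 = 96.8%

96.8%


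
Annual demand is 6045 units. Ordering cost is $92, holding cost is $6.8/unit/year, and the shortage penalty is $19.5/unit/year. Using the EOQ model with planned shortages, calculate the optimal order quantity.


Formula: EOQ* = sqrt(2DS/H) * sqrt((H+P)/P)
Base EOQ = sqrt(2*6045*92/6.8) = 404.44 units
Correction = sqrt((6.8+19.5)/19.5) = 1.16134
EOQ* = 404.44 * 1.16134 = 469.7 units

469.7 units


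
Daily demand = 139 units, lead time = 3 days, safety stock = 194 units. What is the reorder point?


Formula: ROP = (Daily Demand * Lead Time) + Safety Stock
Demand during lead time = 139 * 3 = 417 units
ROP = 417 + 194 = 611 units

611 units


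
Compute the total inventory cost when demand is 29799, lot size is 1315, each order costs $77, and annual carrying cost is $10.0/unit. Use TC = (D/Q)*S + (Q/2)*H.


TC = 29799/1315 * 77 + 1315/2 * 10.0

$8319.88


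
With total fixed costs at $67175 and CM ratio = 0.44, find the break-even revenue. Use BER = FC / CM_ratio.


Formula: BER = Fixed Costs / Contribution Margin Ratio
BER = $67175 / 0.44
BER = $152670.45 (to the nearest cent)

$152670.45


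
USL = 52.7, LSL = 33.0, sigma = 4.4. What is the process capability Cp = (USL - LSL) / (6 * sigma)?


Cp = (52.7 - 33.0) / (6 * 4.4)

0.75


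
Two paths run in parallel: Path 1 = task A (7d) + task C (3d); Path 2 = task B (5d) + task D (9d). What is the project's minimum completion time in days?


Path 1 = 7 + 3 = 10 days
Path 2 = 5 + 9 = 14 days
Duration = max(10, 14) = 14 days

14 days


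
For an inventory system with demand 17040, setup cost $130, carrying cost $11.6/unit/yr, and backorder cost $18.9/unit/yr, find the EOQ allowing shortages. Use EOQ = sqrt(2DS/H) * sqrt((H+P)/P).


Formula: EOQ* = sqrt(2DS/H) * sqrt((H+P)/P)
Base EOQ = sqrt(2*17040*130/11.6) = 618.01 units
Correction = sqrt((11.6+18.9)/18.9) = 1.27034
EOQ* = 618.01 * 1.27034 = 785.1 units

785.1 units


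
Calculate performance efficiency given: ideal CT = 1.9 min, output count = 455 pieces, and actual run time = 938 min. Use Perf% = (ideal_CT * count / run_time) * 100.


Formula: Performance = (Ideal CT * Total Count) / Run Time * 100
Ideal output time = 1.9 * 455 = 864.5 min
Performance = 864.5 / 938 * 100 = 92.2%

92.2%


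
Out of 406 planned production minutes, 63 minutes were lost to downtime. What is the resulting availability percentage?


Formula: Availability = (Planned Time - Downtime) / Planned Time * 100
Uptime = 406 - 63 = 343 min
Availability = 343 / 406 * 100 = 84.5%

84.5%


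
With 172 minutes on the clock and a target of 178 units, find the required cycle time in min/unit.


Formula: CT = Available Time / Number of Units
CT = 172 min / 178 units
CT = 0.97 min/unit

0.97 min/unit


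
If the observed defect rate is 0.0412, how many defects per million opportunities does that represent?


DPMO = defect_rate * 1000000 = 0.0412 * 1000000

41200


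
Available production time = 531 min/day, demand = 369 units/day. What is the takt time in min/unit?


Formula: Takt Time = Available Production Time / Customer Demand
Takt = 531 min/day / 369 units/day
Takt = 1.44 min/unit

1.44 min/unit


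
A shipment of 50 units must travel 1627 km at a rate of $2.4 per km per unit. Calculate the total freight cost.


TC = dist * cost * units = 1627 * 2.4 * 50 = $195240.00

$195240.00


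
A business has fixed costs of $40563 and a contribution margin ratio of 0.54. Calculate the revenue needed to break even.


Formula: BER = Fixed Costs / Contribution Margin Ratio
BER = $40563 / 0.54
BER = $75116.67 (to the nearest cent)

$75116.67


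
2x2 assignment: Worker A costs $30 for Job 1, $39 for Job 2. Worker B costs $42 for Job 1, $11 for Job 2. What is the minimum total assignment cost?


Option 1: A->1 + B->2 = $30 + $11 = $41
Option 2: A->2 + B->1 = $39 + $42 = $81
Min cost = min($41, $81) = $41

$41


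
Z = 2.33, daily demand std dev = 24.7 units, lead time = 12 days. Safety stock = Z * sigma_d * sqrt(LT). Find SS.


Formula: SS = z * sigma_d * sqrt(LT)
sqrt(LT) = sqrt(12) = 3.4641
SS = 2.33 * 24.7 * 3.4641
SS = 199.4 units

199.4 units


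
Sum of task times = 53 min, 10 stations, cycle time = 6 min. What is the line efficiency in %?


Formula: Efficiency = Sum of Task Times / (N_stations * CT) * 100
Total station capacity = 10 stations * 6 min = 60 min
Efficiency = 53 / 60 * 100 = 88.3%

88.3%


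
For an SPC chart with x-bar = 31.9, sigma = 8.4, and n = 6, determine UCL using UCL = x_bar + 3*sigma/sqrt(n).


UCL = 31.9 + 3 * 8.4 / sqrt(6)

42.19


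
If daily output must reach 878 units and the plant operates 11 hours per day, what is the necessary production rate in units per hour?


Formula: Production Rate = Daily Demand / Available Hours
Rate = 878 units/day / 11 hours/day
Rate = 79.8 units/hour

79.8 units/hour


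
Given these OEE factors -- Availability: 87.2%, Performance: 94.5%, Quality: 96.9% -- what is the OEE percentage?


Formula: OEE = Availability * Performance * Quality / 10000
A * P = 87.2% * 94.5% / 100 = 82.4%
OEE = 82.4% * 96.9% / 100 = 79.8%

79.8%


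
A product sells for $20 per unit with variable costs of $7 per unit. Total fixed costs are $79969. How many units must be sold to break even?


Formula: BEQ = Fixed Costs / (Price - Variable Cost)
Contribution margin = $20 - $7 = $13/unit
BEQ = ceil($79969 / $13/unit) = ceil(6151.46) = 6152 units

6152 units


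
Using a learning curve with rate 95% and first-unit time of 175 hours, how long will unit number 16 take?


Formula: T_n = T_1 * (learning_rate)^(log2(n)) where learning_rate = rate/100
Doublings = log2(16) = 4
T_n = 175 * 0.95^4
T_n = 175 * 0.8145 = 142.5 hours

142.5 hours


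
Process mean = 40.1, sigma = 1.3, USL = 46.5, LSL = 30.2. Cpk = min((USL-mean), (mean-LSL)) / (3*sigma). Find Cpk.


Cpu = (46.5 - 40.1) / (3 * 1.3) = 1.64
Cpl = (40.1 - 30.2) / (3 * 1.3) = 2.54
Cpk = min(1.64, 2.54) = 1.64

1.64


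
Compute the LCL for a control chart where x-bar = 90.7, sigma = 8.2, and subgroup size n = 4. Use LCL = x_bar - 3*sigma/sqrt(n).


LCL = 90.7 - 3 * 8.2 / sqrt(4)

78.4


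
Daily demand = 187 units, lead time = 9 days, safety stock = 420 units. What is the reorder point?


Formula: ROP = (Daily Demand * Lead Time) + Safety Stock
Demand during lead time = 187 * 9 = 1683 units
ROP = 1683 + 420 = 2103 units

2103 units


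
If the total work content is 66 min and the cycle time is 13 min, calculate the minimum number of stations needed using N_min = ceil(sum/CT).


Formula: N_min = ceil(Sum of Task Times / Cycle Time)
N_min = ceil(66 min / 13 min) = ceil(5.0769)
N_min = 6 stations

6


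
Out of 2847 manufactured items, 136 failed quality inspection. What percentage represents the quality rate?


Formula: Quality Rate = Good Pieces / Total Pieces * 100
Good pieces = 2847 - 136 = 2711
QR = 2711 / 2847 * 100 = 95.2%

95.2%


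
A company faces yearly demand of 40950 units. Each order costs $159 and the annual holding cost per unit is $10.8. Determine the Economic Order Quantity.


Formula: EOQ = sqrt(2 * D * S / H)
Numerator: 2 * 40950 * 159 = 13022100
2DS/H = 13022100 / 10.8 = 1205750.0
EOQ = sqrt(1205750.0) = 1098.1 units

1098.1 units


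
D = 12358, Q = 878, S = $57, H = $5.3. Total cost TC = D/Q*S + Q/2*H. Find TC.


TC = 12358/878 * 57 + 878/2 * 5.3

$3128.98


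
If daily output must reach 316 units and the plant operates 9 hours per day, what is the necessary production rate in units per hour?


Formula: Production Rate = Daily Demand / Available Hours
Rate = 316 units/day / 9 hours/day
Rate = 35.1 units/hour

35.1 units/hour


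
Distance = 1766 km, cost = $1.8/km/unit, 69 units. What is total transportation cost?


TC = dist * cost * units = 1766 * 1.8 * 69 = $219337.20

$219337.20


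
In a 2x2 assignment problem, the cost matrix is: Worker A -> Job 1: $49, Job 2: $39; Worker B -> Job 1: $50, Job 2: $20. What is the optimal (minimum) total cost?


Option 1: A->1 + B->2 = $49 + $20 = $69
Option 2: A->2 + B->1 = $39 + $50 = $89
Min cost = min($69, $89) = $69

$69


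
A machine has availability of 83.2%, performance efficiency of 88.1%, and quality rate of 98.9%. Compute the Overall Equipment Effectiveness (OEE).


Formula: OEE = Availability * Performance * Quality / 10000
A * P = 83.2% * 88.1% / 100 = 73.3%
OEE = 73.3% * 98.9% / 100 = 72.5%

72.5%


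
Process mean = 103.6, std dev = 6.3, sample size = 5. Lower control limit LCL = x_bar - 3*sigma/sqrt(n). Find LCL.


LCL = 103.6 - 3 * 6.3 / sqrt(5)

95.15


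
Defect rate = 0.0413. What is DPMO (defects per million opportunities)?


DPMO = defect_rate * 1000000 = 0.0413 * 1000000

41300


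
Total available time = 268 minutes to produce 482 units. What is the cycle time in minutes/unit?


Formula: CT = Available Time / Number of Units
CT = 268 min / 482 units
CT = 0.56 min/unit

0.56 min/unit


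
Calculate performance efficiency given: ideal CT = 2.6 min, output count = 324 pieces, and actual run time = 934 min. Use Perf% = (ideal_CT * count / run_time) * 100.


Formula: Performance = (Ideal CT * Total Count) / Run Time * 100
Ideal output time = 2.6 * 324 = 842.4 min
Performance = 842.4 / 934 * 100 = 90.2%

90.2%


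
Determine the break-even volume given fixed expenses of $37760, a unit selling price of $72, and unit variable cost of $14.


Formula: BEQ = Fixed Costs / (Price - Variable Cost)
Contribution margin = $72 - $14 = $58/unit
BEQ = ceil($37760 / $58/unit) = ceil(651.03) = 652 units

652 units


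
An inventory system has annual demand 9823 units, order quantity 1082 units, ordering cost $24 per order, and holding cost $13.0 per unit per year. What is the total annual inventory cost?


TC = 9823/1082 * 24 + 1082/2 * 13.0

$7250.89


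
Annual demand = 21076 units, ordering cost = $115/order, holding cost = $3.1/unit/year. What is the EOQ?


Formula: EOQ = sqrt(2 * D * S / H)
Numerator: 2 * 21076 * 115 = 4847480
2DS/H = 4847480 / 3.1 = 1563703.2
EOQ = sqrt(1563703.2) = 1250.5 units

1250.5 units


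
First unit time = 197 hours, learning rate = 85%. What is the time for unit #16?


Formula: T_n = T_1 * (learning_rate)^(log2(n)) where learning_rate = rate/100
Doublings = log2(16) = 4
T_n = 197 * 0.85^4
T_n = 197 * 0.522 = 102.8 hours

102.8 hours


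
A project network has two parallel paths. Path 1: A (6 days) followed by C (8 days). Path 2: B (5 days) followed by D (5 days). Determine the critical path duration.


Path 1 = 6 + 8 = 14 days
Path 2 = 5 + 5 = 10 days
Duration = max(14, 10) = 14 days

14 days


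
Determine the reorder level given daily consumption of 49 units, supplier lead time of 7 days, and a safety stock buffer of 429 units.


Formula: ROP = (Daily Demand * Lead Time) + Safety Stock
Demand during lead time = 49 * 7 = 343 units
ROP = 343 + 429 = 772 units

772 units


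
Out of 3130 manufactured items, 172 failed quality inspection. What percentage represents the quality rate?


Formula: Quality Rate = Good Pieces / Total Pieces * 100
Good pieces = 3130 - 172 = 2958
QR = 2958 / 3130 * 100 = 94.5%

94.5%


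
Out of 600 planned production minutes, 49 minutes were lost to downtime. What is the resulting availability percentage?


Formula: Availability = (Planned Time - Downtime) / Planned Time * 100
Uptime = 600 - 49 = 551 min
Availability = 551 / 600 * 100 = 91.8%

91.8%


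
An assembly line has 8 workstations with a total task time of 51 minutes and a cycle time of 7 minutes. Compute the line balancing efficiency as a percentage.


Formula: Efficiency = Sum of Task Times / (N_stations * CT) * 100
Total station capacity = 8 stations * 7 min = 56 min
Efficiency = 51 / 56 * 100 = 91.1%

91.1%


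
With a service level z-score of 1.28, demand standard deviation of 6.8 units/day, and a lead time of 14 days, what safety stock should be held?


Formula: SS = z * sigma_d * sqrt(LT)
sqrt(LT) = sqrt(14) = 3.7417
SS = 1.28 * 6.8 * 3.7417
SS = 32.6 units

32.6 units


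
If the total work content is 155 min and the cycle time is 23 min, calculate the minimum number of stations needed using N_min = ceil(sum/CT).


Formula: N_min = ceil(Sum of Task Times / Cycle Time)
N_min = ceil(155 min / 23 min) = ceil(6.7391)
N_min = 7 stations

7


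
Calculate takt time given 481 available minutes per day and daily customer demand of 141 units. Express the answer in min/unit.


Formula: Takt Time = Available Production Time / Customer Demand
Takt = 481 min/day / 141 units/day
Takt = 3.41 min/unit

3.41 min/unit


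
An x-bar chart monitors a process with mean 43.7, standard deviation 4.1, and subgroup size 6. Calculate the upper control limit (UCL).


UCL = 43.7 + 3 * 4.1 / sqrt(6)

48.72


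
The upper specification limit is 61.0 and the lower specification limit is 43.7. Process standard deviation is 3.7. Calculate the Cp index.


Cp = (61.0 - 43.7) / (6 * 3.7)

0.78


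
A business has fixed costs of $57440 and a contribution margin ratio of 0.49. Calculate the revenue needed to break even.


Formula: BER = Fixed Costs / Contribution Margin Ratio
BER = $57440 / 0.49
BER = $117224.49 (to the nearest cent)

$117224.49


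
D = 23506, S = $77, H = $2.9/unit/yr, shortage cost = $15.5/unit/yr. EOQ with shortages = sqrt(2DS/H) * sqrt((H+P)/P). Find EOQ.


Formula: EOQ* = sqrt(2DS/H) * sqrt((H+P)/P)
Base EOQ = sqrt(2*23506*77/2.9) = 1117.25 units
Correction = sqrt((2.9+15.5)/15.5) = 1.08954
EOQ* = 1117.25 * 1.08954 = 1217.3 units

1217.3 units


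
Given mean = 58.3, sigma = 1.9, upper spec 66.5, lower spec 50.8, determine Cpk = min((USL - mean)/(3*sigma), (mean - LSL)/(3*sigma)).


Cpu = (66.5 - 58.3) / (3 * 1.9) = 1.44
Cpl = (58.3 - 50.8) / (3 * 1.9) = 1.32
Cpk = min(1.44, 1.32) = 1.32

1.32


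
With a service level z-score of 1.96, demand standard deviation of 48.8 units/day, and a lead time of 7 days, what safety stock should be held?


Formula: SS = z * sigma_d * sqrt(LT)
sqrt(LT) = sqrt(7) = 2.6458
SS = 1.96 * 48.8 * 2.6458
SS = 253.1 units

253.1 units


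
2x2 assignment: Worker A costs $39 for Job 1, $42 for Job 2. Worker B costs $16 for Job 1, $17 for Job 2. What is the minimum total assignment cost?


Option 1: A->1 + B->2 = $39 + $17 = $56
Option 2: A->2 + B->1 = $42 + $16 = $58
Min cost = min($56, $58) = $56

$56


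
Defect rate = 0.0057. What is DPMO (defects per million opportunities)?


DPMO = defect_rate * 1000000 = 0.0057 * 1000000

5700


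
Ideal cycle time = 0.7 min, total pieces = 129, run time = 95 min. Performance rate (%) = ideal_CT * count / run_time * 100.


Formula: Performance = (Ideal CT * Total Count) / Run Time * 100
Ideal output time = 0.7 * 129 = 90.3 min
Performance = 90.3 / 95 * 100 = 95.1%

95.1%


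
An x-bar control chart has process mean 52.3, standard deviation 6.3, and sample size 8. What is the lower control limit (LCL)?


LCL = 52.3 - 3 * 6.3 / sqrt(8)

45.62


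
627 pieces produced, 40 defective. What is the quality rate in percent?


Formula: Quality Rate = Good Pieces / Total Pieces * 100
Good pieces = 627 - 40 = 587
QR = 587 / 627 * 100 = 93.6%

93.6%


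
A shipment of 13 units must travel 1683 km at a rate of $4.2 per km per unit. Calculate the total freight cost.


TC = dist * cost * units = 1683 * 4.2 * 13 = $91891.80

$91891.80


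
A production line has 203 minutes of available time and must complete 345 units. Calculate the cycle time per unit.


Formula: CT = Available Time / Number of Units
CT = 203 min / 345 units
CT = 0.59 min/unit

0.59 min/unit


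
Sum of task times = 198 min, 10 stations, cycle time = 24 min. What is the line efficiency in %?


Formula: Efficiency = Sum of Task Times / (N_stations * CT) * 100
Total station capacity = 10 stations * 24 min = 240 min
Efficiency = 198 / 240 * 100 = 82.5%

82.5%


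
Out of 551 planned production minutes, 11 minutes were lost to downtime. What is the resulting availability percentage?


Formula: Availability = (Planned Time - Downtime) / Planned Time * 100
Uptime = 551 - 11 = 540 min
Availability = 540 / 551 * 100 = 98.0%

98.0%


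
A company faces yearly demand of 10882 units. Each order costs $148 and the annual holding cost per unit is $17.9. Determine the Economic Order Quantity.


Formula: EOQ = sqrt(2 * D * S / H)
Numerator: 2 * 10882 * 148 = 3221072
2DS/H = 3221072 / 17.9 = 179948.2
EOQ = sqrt(179948.2) = 424.2 units

424.2 units


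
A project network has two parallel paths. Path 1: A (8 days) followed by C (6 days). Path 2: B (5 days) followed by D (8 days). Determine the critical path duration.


Path 1 = 8 + 6 = 14 days
Path 2 = 5 + 8 = 13 days
Duration = max(14, 13) = 14 days

14 days


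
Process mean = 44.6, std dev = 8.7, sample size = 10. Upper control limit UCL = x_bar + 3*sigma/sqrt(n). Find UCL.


UCL = 44.6 + 3 * 8.7 / sqrt(10)

52.85


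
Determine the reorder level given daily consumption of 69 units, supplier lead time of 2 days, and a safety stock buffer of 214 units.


Formula: ROP = (Daily Demand * Lead Time) + Safety Stock
Demand during lead time = 69 * 2 = 138 units
ROP = 138 + 214 = 352 units

352 units


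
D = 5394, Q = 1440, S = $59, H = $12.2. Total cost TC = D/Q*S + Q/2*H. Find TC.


TC = 5394/1440 * 59 + 1440/2 * 12.2

$9005.00


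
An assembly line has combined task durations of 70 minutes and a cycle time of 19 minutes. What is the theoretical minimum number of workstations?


Formula: N_min = ceil(Sum of Task Times / Cycle Time)
N_min = ceil(70 min / 19 min) = ceil(3.6842)
N_min = 4 stations

4


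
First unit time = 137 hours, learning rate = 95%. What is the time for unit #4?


Formula: T_n = T_1 * (learning_rate)^(log2(n)) where learning_rate = rate/100
Doublings = log2(4) = 2
T_n = 137 * 0.95^2
T_n = 137 * 0.9025 = 123.6 hours

123.6 hours


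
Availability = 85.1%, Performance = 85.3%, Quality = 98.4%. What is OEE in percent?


Formula: OEE = Availability * Performance * Quality / 10000
A * P = 85.1% * 85.3% / 100 = 72.59%
OEE = 72.59% * 98.4% / 100 = 71.4%

71.4%


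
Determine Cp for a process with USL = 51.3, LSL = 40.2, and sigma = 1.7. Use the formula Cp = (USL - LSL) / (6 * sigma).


Cp = (51.3 - 40.2) / (6 * 1.7)

1.09


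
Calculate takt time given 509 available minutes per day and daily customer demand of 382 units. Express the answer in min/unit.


Formula: Takt Time = Available Production Time / Customer Demand
Takt = 509 min/day / 382 units/day
Takt = 1.33 min/unit

1.33 min/unit


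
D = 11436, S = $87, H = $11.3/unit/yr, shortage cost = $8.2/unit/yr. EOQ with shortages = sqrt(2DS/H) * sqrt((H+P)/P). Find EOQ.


Formula: EOQ* = sqrt(2DS/H) * sqrt((H+P)/P)
Base EOQ = sqrt(2*11436*87/11.3) = 419.64 units
Correction = sqrt((11.3+8.2)/8.2) = 1.54209
EOQ* = 419.64 * 1.54209 = 647.1 units

647.1 units


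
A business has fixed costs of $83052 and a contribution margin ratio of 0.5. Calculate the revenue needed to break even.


Formula: BER = Fixed Costs / Contribution Margin Ratio
BER = $83052 / 0.5
BER = $166104.00 (to the nearest cent)

$166104.00


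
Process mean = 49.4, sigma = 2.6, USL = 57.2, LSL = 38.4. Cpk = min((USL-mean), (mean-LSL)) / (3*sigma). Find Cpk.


Cpu = (57.2 - 49.4) / (3 * 2.6) = 1.0
Cpl = (49.4 - 38.4) / (3 * 2.6) = 1.41
Cpk = min(1.0, 1.41) = 1.0

1.0


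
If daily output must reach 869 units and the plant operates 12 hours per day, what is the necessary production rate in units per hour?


Formula: Production Rate = Daily Demand / Available Hours
Rate = 869 units/day / 12 hours/day
Rate = 72.4 units/hour

72.4 units/hour


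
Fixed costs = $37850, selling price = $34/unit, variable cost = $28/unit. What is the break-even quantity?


Formula: BEQ = Fixed Costs / (Price - Variable Cost)
Contribution margin = $34 - $28 = $6/unit
BEQ = ceil($37850 / $6/unit) = ceil(6308.33) = 6309 units

6309 units
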